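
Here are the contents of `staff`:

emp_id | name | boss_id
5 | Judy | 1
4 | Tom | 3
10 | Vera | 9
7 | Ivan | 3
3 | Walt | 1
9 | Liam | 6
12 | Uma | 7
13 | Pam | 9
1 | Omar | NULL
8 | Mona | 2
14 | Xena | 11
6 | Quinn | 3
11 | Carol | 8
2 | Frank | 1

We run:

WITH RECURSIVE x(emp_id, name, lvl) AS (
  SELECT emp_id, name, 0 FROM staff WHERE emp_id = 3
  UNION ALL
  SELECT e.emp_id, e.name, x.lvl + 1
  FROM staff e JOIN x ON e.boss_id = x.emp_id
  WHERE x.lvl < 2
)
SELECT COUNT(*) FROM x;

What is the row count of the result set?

6

Base: emp_id=3 (Walt) at lvl 0.
Iteration 1: rows with boss_id in {3} -> Tom (id 4, lvl 1), Quinn (id 6, lvl 1), Ivan (id 7, lvl 1).
Iteration 2: rows with boss_id in {4,6,7} -> Liam (id 9, lvl 2), Uma (id 12, lvl 2).
Iteration 3: lvl < 2 fails for all current rows; recursion stops.
Total rows emitted: 6.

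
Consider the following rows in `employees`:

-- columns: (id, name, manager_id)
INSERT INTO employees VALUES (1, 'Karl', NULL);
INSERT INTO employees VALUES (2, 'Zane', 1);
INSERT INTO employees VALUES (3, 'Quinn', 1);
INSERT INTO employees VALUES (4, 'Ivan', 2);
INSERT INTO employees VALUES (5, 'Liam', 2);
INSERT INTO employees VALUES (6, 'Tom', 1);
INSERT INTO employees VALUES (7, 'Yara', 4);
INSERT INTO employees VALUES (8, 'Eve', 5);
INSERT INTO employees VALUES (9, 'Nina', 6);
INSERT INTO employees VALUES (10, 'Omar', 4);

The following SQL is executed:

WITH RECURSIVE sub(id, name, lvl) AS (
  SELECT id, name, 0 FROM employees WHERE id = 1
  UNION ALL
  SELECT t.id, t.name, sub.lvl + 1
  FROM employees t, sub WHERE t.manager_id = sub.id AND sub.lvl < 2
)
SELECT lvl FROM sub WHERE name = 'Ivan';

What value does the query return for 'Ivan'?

2

Base: id=1 (Karl) at lvl 0.
Iteration 1: rows with manager_id in {1} -> Zane (id 2, lvl 1), Quinn (id 3, lvl 1), Tom (id 6, lvl 1).
Iteration 2: rows with manager_id in {2,3,6} -> Ivan (id 4, lvl 2), Liam (id 5, lvl 2), Nina (id 9, lvl 2).
Iteration 3: lvl < 2 fails for all current rows; recursion stops.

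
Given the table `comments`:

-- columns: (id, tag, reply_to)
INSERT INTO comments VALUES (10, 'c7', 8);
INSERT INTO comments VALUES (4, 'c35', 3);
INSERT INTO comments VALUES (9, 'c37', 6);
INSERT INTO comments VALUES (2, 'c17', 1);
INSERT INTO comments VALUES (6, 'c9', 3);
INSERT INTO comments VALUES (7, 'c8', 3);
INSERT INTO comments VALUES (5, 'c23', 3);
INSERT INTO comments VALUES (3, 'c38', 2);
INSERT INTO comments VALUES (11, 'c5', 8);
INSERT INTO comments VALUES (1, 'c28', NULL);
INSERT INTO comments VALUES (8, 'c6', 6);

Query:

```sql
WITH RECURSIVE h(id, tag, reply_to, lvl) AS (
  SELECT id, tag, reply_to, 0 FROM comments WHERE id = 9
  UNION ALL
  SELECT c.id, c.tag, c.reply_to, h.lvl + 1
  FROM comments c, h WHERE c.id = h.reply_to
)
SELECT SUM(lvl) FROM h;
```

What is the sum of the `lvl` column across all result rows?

Base: id=9 (c37), reply_to=6, lvl 0.
Iteration 1: join on id=6 -> c9 (id 6, reply_to=3, lvl 1).
Iteration 2: join on id=3 -> c38 (id 3, reply_to=2, lvl 2).
Iteration 3: join on id=2 -> c17 (id 2, reply_to=1, lvl 3).
Iteration 4: join on id=1 -> c28 (id 1, reply_to=NULL, lvl 4).
Iteration 5: reply_to is NULL; no match; recursion stops.
SUM(lvl) = 0 + 1 + 2 + 3 + 4 = 10.

10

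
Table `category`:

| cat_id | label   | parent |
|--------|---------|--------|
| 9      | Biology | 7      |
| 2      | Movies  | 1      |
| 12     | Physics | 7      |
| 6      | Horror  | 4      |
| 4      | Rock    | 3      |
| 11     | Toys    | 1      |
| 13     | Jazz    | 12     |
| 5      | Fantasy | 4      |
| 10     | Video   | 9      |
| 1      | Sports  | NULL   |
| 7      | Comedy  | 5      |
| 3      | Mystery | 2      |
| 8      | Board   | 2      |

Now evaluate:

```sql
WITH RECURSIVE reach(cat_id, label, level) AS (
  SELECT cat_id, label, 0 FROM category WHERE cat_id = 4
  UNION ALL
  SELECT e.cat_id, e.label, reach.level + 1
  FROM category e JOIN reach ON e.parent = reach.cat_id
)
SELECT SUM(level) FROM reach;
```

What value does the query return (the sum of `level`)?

Base: cat_id=4 (Rock) at level 0.
Iteration 1: rows with parent in {4} -> Fantasy (id 5, level 1), Horror (id 6, level 1).
Iteration 2: rows with parent in {5,6} -> Comedy (id 7, level 2).
Iteration 3: rows with parent in {7} -> Biology (id 9, level 3), Physics (id 12, level 3).
Iteration 4: rows with parent in {9,12} -> Video (id 10, level 4), Jazz (id 13, level 4).
Iteration 5: no rows with parent in {10,13}; recursion stops.
SUM(level) = 0 + 1 + 1 + 2 + 3 + 3 + 4 + 4 = 18.

18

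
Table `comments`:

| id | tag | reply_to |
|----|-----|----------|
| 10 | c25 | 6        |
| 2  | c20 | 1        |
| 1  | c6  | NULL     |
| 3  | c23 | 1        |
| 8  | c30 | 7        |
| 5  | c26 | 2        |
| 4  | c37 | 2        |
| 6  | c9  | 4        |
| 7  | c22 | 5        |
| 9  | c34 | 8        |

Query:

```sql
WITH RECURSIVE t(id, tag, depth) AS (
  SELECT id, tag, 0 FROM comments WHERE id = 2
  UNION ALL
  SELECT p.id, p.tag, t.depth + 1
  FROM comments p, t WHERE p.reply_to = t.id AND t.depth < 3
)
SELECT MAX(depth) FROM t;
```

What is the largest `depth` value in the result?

Base: id=2 (c20) at depth 0.
Iteration 1: rows with reply_to in {2} -> c37 (id 4, depth 1), c26 (id 5, depth 1).
Iteration 2: rows with reply_to in {4,5} -> c9 (id 6, depth 2), c22 (id 7, depth 2).
Iteration 3: rows with reply_to in {6,7} -> c30 (id 8, depth 3), c25 (id 10, depth 3).
Iteration 4: depth < 3 fails for all current rows; recursion stops.
depth values: 0, 1, 1, 2, 2, 3, 3; the maximum is 3.

3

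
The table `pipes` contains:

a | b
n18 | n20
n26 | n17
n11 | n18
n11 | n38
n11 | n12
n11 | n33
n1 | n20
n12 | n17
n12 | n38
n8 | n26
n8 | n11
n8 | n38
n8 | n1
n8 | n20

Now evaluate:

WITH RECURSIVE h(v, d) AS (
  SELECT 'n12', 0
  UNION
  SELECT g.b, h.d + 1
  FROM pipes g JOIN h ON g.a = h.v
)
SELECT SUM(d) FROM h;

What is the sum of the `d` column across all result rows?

2

Base: (n12, d=0).
Iteration 1: edges from {n12} -> (n17, d=1), (n38, d=1).
Iteration 2: no outgoing edges from {n17,n38}; recursion stops.
SUM(d) = 0 + 1 + 1 = 2.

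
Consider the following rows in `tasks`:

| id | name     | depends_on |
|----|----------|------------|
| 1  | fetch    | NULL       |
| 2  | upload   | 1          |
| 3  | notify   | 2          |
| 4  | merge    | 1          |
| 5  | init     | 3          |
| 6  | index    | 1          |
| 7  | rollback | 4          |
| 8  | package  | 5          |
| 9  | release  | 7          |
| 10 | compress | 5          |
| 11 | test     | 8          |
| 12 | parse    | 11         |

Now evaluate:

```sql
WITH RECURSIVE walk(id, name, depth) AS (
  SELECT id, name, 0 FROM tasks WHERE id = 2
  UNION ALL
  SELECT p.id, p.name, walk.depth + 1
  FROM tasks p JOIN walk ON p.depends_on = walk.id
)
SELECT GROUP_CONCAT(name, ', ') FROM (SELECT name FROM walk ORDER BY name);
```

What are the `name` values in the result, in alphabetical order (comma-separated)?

Base: id=2 (upload) at depth 0.
Iteration 1: rows with depends_on in {2} -> notify (id 3, depth 1).
Iteration 2: rows with depends_on in {3} -> init (id 5, depth 2).
Iteration 3: rows with depends_on in {5} -> package (id 8, depth 3), compress (id 10, depth 3).
Iteration 4: rows with depends_on in {8,10} -> test (id 11, depth 4).
Iteration 5: rows with depends_on in {11} -> parse (id 12, depth 5).
Iteration 6: no rows with depends_on in {12}; recursion stops.

compress, init, notify, package, parse, test, upload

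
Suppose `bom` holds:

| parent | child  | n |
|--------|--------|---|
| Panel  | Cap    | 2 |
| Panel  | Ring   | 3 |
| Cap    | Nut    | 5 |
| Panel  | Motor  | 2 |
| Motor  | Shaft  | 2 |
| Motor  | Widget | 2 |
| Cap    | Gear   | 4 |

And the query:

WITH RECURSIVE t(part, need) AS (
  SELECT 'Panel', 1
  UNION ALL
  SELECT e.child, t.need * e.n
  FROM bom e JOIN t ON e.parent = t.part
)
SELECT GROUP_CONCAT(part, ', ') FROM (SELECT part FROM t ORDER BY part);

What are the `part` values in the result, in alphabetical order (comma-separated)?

Cap, Gear, Motor, Nut, Panel, Ring, Shaft, Widget

Base: (Panel, need=1).
Iteration 1: components of {Panel} -> Cap = 1*2 = 2, Motor = 1*2 = 2, Ring = 1*3 = 3.
Iteration 2: components of {Cap,Motor,Ring} -> Gear = 2*4 = 8, Nut = 2*5 = 10, Shaft = 2*2 = 4, Widget = 2*2 = 4.
Iteration 3: no further components; recursion stops.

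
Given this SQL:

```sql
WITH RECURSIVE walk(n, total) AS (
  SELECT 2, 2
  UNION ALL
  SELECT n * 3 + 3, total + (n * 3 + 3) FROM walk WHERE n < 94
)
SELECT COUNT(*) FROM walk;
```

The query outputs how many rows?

Base: n=2, total=2.
Iteration 1: 2 < 94 holds -> n = 2 * 3 + 3 = 9, total = 2 + 9 = 11.
Iteration 2: 9 < 94 holds -> n = 9 * 3 + 3 = 30, total = 11 + 30 = 41.
Iteration 3: 30 < 94 holds -> n = 30 * 3 + 3 = 93, total = 41 + 93 = 134.
Iteration 4: 93 < 94 holds -> n = 93 * 3 + 3 = 282, total = 134 + 282 = 416.
Iteration 5: 282 < 94 fails; recursion stops.
Total rows emitted: 5.

5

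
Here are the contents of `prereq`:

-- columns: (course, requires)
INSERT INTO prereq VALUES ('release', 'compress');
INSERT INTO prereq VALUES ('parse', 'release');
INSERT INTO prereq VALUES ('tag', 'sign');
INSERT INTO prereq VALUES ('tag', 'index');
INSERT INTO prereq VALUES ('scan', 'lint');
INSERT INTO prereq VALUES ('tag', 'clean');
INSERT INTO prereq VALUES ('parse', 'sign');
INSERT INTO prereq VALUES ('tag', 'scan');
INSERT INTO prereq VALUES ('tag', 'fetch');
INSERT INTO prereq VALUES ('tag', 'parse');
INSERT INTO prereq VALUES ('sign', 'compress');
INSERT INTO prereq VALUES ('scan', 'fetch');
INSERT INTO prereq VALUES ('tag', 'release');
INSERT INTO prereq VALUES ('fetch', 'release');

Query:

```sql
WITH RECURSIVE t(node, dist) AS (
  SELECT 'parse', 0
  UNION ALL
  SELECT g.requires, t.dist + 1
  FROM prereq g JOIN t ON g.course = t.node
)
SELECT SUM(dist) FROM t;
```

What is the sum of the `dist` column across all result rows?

6

Base: (parse, dist=0).
Iteration 1: edges from {parse} -> (release, dist=1), (sign, dist=1).
Iteration 2: edges from {release,sign} -> (compress, dist=2) x2. [UNION ALL keeps all 2 new rows, including repeats]
Iteration 3: no outgoing edges from {compress}; recursion stops.
SUM(dist) = 0 + 1 + 1 + 2 + 2 = 6.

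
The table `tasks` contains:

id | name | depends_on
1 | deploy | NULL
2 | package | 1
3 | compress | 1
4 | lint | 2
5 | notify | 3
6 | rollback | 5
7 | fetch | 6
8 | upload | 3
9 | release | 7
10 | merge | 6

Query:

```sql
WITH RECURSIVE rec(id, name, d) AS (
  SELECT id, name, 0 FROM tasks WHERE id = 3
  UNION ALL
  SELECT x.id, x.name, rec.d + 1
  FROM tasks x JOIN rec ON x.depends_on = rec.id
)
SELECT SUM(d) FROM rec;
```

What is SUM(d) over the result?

Base: id=3 (compress) at d 0.
Iteration 1: rows with depends_on in {3} -> notify (id 5, d 1), upload (id 8, d 1).
Iteration 2: rows with depends_on in {5,8} -> rollback (id 6, d 2).
Iteration 3: rows with depends_on in {6} -> fetch (id 7, d 3), merge (id 10, d 3).
Iteration 4: rows with depends_on in {7,10} -> release (id 9, d 4).
Iteration 5: no rows with depends_on in {9}; recursion stops.
SUM(d) = 0 + 1 + 1 + 2 + 3 + 3 + 4 = 14.

14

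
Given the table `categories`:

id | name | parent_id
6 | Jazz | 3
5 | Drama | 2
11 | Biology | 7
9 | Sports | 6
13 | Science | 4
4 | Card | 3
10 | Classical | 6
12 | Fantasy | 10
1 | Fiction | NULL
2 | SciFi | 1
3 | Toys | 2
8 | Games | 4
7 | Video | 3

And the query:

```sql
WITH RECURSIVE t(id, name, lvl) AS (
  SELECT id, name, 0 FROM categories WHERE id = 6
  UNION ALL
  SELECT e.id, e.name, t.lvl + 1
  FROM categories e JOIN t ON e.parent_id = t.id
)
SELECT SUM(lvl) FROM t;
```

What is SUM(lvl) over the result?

4

Base: id=6 (Jazz) at lvl 0.
Iteration 1: rows with parent_id in {6} -> Sports (id 9, lvl 1), Classical (id 10, lvl 1).
Iteration 2: rows with parent_id in {9,10} -> Fantasy (id 12, lvl 2).
Iteration 3: no rows with parent_id in {12}; recursion stops.
SUM(lvl) = 0 + 1 + 1 + 2 = 4.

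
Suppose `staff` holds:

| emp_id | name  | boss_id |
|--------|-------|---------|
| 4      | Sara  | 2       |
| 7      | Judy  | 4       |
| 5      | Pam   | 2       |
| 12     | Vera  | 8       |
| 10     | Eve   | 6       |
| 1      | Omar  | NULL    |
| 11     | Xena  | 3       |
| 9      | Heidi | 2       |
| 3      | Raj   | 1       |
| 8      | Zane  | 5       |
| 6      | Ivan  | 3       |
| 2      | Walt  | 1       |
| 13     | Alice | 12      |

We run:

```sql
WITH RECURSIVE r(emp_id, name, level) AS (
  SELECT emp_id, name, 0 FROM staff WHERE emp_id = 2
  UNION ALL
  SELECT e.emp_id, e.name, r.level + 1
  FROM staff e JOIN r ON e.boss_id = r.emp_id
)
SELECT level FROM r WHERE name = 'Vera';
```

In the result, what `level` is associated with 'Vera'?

3

Base: emp_id=2 (Walt) at level 0.
Iteration 1: rows with boss_id in {2} -> Sara (id 4, level 1), Pam (id 5, level 1), Heidi (id 9, level 1).
Iteration 2: rows with boss_id in {4,5,9} -> Judy (id 7, level 2), Zane (id 8, level 2).
Iteration 3: rows with boss_id in {7,8} -> Vera (id 12, level 3).
Iteration 4: rows with boss_id in {12} -> Alice (id 13, level 4).
Iteration 5: no rows with boss_id in {13}; recursion stops.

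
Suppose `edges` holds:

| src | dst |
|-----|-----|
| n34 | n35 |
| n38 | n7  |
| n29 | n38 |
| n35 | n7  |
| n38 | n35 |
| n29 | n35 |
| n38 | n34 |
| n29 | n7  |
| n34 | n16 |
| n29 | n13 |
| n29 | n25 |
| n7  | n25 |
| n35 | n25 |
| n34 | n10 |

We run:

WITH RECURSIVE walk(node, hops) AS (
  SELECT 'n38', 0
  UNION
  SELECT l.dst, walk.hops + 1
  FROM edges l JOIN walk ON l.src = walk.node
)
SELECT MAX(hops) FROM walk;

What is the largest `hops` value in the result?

4

Base: (n38, hops=0).
Iteration 1: edges from {n38} -> (n34, hops=1), (n35, hops=1), (n7, hops=1).
Iteration 2: edges from {n34,n35,n7} -> (n10, hops=2), (n16, hops=2), (n25, hops=2), (n35, hops=2), (n7, hops=2). [UNION drops 1 duplicate row(s)]
Iteration 3: edges from {n10,n16,n25,n35,n7} -> (n25, hops=3), (n7, hops=3). [UNION drops 1 duplicate row(s)]
Iteration 4: edges from {n25,n7} -> (n25, hops=4).
Iteration 5: no outgoing edges from {n25}; recursion stops.
hops values: 0, 1, 1, 1, 2, 2, 2, 2, 2, 3, 3, 4; the maximum is 4.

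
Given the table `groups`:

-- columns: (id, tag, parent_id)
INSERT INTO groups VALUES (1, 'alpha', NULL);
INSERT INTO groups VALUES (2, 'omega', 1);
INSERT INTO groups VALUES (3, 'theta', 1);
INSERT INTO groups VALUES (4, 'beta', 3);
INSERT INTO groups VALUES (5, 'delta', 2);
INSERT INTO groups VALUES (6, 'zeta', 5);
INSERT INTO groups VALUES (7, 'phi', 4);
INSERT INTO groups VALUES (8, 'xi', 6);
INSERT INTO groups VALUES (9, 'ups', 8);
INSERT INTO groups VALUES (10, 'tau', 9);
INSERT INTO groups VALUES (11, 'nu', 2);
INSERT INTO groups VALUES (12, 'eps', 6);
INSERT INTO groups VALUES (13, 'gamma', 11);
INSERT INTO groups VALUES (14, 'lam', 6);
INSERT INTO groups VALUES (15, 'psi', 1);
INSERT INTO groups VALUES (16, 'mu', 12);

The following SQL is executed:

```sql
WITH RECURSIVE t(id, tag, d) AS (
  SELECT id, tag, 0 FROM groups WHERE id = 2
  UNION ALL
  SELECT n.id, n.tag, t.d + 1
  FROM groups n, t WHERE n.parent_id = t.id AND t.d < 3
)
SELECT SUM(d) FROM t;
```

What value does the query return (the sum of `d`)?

Base: id=2 (omega) at d 0.
Iteration 1: rows with parent_id in {2} -> delta (id 5, d 1), nu (id 11, d 1).
Iteration 2: rows with parent_id in {5,11} -> zeta (id 6, d 2), gamma (id 13, d 2).
Iteration 3: rows with parent_id in {6,13} -> xi (id 8, d 3), eps (id 12, d 3), lam (id 14, d 3).
Iteration 4: d < 3 fails for all current rows; recursion stops.
SUM(d) = 0 + 1 + 1 + 2 + 2 + 3 + 3 + 3 = 15.

15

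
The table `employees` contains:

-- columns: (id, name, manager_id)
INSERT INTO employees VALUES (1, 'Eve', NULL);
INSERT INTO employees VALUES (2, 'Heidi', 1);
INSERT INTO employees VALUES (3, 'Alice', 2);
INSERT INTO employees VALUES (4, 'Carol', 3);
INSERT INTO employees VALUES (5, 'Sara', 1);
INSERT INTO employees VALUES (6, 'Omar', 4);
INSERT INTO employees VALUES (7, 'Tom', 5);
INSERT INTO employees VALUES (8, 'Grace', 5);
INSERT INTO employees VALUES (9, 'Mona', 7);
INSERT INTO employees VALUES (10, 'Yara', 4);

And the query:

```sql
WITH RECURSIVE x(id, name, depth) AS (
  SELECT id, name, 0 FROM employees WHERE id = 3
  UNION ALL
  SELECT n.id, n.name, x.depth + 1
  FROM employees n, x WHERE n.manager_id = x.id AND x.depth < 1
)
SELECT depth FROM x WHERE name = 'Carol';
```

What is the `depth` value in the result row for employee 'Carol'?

1

Base: id=3 (Alice) at depth 0.
Iteration 1: rows with manager_id in {3} -> Carol (id 4, depth 1).
Iteration 2: depth < 1 fails for all current rows; recursion stops.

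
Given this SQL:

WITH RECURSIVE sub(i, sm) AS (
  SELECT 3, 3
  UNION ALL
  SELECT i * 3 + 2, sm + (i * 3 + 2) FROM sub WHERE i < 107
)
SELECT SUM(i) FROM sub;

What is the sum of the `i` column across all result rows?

Base: i=3, sm=3.
Iteration 1: 3 < 107 holds -> i = 3 * 3 + 2 = 11, sm = 3 + 11 = 14.
Iteration 2: 11 < 107 holds -> i = 11 * 3 + 2 = 35, sm = 14 + 35 = 49.
Iteration 3: 35 < 107 holds -> i = 35 * 3 + 2 = 107, sm = 49 + 107 = 156.
Iteration 4: 107 < 107 fails; recursion stops.
SUM(i) = 3 + 11 + 35 + 107 = 156.

156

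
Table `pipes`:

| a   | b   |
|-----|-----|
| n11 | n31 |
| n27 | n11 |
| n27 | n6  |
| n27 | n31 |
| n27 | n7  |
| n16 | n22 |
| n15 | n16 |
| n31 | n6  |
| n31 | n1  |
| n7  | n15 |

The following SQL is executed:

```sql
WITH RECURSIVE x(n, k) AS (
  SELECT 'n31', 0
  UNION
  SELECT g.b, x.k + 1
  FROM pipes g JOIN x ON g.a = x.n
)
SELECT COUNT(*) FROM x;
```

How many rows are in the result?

Base: (n31, k=0).
Iteration 1: edges from {n31} -> (n1, k=1), (n6, k=1).
Iteration 2: no outgoing edges from {n1,n6}; recursion stops.
Total rows emitted: 3.

3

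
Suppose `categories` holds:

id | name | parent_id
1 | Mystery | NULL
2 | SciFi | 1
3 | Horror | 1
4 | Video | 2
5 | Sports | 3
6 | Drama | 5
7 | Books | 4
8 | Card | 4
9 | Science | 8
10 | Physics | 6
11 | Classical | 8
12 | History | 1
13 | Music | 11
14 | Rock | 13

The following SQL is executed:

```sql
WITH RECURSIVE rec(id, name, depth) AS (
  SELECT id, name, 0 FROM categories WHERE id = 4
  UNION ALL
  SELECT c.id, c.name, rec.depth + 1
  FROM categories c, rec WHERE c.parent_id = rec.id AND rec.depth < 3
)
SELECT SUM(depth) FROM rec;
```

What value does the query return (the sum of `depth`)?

Base: id=4 (Video) at depth 0.
Iteration 1: rows with parent_id in {4} -> Books (id 7, depth 1), Card (id 8, depth 1).
Iteration 2: rows with parent_id in {7,8} -> Science (id 9, depth 2), Classical (id 11, depth 2).
Iteration 3: rows with parent_id in {9,11} -> Music (id 13, depth 3).
Iteration 4: depth < 3 fails for all current rows; recursion stops.
SUM(depth) = 0 + 1 + 1 + 2 + 2 + 3 = 9.

9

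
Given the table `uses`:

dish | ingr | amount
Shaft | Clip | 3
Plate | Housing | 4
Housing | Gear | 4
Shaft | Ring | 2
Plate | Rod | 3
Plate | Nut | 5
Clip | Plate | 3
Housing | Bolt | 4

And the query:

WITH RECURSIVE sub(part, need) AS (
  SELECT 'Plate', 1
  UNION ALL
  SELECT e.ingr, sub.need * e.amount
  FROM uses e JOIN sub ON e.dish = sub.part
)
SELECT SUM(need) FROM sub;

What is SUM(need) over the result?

45

Base: (Plate, need=1).
Iteration 1: components of {Plate} -> Housing = 1*4 = 4, Nut = 1*5 = 5, Rod = 1*3 = 3.
Iteration 2: components of {Housing,Nut,Rod} -> Bolt = 4*4 = 16, Gear = 4*4 = 16.
Iteration 3: no further components; recursion stops.
SUM(need) = 1 + 3 + 4 + 5 + 16 + 16 = 45.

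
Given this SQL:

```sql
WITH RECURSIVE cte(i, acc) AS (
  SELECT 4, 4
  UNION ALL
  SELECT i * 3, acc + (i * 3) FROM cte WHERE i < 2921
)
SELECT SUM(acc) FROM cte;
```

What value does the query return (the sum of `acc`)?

19664

Base: i=4, acc=4.
Iteration 1: 4 < 2921 holds -> i = 4 * 3 = 12, acc = 4 + 12 = 16.
Iteration 2: 12 < 2921 holds -> i = 12 * 3 = 36, acc = 16 + 36 = 52.
Iteration 3: 36 < 2921 holds -> i = 36 * 3 = 108, acc = 52 + 108 = 160.
Iteration 4: 108 < 2921 holds -> i = 108 * 3 = 324, acc = 160 + 324 = 484.
Iteration 5: 324 < 2921 holds -> i = 324 * 3 = 972, acc = 484 + 972 = 1456.
Iteration 6: 972 < 2921 holds -> i = 972 * 3 = 2916, acc = 1456 + 2916 = 4372.
Iteration 7: 2916 < 2921 holds -> i = 2916 * 3 = 8748, acc = 4372 + 8748 = 13120.
Iteration 8: 8748 < 2921 fails; recursion stops.
SUM(acc) = 4 + 16 + 52 + 160 + 484 + 1456 + 4372 + 13120 = 19664.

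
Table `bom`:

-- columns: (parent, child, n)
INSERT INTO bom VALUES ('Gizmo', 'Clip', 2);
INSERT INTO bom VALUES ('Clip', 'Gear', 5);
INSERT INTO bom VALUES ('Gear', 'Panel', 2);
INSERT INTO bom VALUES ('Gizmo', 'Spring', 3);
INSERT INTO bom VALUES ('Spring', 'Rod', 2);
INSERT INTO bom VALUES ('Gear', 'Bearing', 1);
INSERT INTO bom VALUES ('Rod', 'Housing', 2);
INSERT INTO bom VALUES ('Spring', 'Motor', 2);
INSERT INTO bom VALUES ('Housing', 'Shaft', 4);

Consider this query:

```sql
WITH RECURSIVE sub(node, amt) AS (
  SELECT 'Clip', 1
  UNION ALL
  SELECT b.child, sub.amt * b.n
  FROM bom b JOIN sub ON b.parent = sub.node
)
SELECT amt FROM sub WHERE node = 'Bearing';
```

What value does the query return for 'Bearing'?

5

Base: (Clip, amt=1).
Iteration 1: components of {Clip} -> Gear = 1*5 = 5.
Iteration 2: components of {Gear} -> Bearing = 5*1 = 5, Panel = 5*2 = 10.
Iteration 3: no further components; recursion stops.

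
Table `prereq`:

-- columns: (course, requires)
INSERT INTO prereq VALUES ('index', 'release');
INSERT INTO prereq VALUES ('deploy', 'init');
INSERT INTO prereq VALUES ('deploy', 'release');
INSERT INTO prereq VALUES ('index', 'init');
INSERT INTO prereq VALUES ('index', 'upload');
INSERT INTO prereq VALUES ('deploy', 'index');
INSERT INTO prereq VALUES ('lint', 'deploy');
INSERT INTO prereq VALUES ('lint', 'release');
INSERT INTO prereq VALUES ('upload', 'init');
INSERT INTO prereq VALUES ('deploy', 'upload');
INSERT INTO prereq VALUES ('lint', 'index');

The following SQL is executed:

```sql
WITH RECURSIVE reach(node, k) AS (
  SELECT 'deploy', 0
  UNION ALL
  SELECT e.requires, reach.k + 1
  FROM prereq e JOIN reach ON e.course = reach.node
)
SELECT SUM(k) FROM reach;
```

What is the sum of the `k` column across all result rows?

15

Base: (deploy, k=0).
Iteration 1: edges from {deploy} -> (index, k=1), (init, k=1), (release, k=1), (upload, k=1).
Iteration 2: edges from {index,init,release,upload} -> (init, k=2) x2, (release, k=2), (upload, k=2). [UNION ALL keeps all 4 new rows, including repeats]
Iteration 3: edges from {init,release,upload} -> (init, k=3).
Iteration 4: no outgoing edges from {init}; recursion stops.
SUM(k) = 0 + 1 + 1 + 1 + 1 + 2 + 2 + 2 + 2 + 3 = 15.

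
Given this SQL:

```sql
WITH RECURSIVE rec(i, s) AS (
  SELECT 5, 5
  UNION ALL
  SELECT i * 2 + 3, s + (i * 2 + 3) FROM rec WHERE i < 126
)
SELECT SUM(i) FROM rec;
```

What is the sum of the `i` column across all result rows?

486

Base: i=5, s=5.
Iteration 1: 5 < 126 holds -> i = 5 * 2 + 3 = 13, s = 5 + 13 = 18.
Iteration 2: 13 < 126 holds -> i = 13 * 2 + 3 = 29, s = 18 + 29 = 47.
Iteration 3: 29 < 126 holds -> i = 29 * 2 + 3 = 61, s = 47 + 61 = 108.
Iteration 4: 61 < 126 holds -> i = 61 * 2 + 3 = 125, s = 108 + 125 = 233.
Iteration 5: 125 < 126 holds -> i = 125 * 2 + 3 = 253, s = 233 + 253 = 486.
Iteration 6: 253 < 126 fails; recursion stops.
SUM(i) = 5 + 13 + 29 + 61 + 125 + 253 = 486.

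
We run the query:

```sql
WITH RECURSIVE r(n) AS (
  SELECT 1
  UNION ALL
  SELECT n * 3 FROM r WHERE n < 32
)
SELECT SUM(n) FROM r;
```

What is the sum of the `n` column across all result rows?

Base: n=1.
Iteration 1: 1 < 32 holds -> n = 1 * 3 = 3.
Iteration 2: 3 < 32 holds -> n = 3 * 3 = 9.
Iteration 3: 9 < 32 holds -> n = 9 * 3 = 27.
Iteration 4: 27 < 32 holds -> n = 27 * 3 = 81.
Iteration 5: 81 < 32 fails; recursion stops.
SUM(n) = 1 + 3 + 9 + 27 + 81 = 121.

121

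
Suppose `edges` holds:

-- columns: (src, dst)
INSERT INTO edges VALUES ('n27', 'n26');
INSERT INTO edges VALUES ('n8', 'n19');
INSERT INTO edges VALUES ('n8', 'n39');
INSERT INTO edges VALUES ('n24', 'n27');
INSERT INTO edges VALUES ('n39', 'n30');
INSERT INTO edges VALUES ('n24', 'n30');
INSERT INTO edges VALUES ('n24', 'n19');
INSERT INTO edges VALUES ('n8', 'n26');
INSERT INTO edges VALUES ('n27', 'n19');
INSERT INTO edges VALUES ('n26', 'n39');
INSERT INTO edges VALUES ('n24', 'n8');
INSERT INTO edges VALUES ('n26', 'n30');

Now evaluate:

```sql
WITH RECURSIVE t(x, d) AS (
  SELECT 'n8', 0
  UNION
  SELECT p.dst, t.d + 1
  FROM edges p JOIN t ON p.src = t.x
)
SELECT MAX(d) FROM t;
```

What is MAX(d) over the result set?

Base: (n8, d=0).
Iteration 1: edges from {n8} -> (n19, d=1), (n26, d=1), (n39, d=1).
Iteration 2: edges from {n19,n26,n39} -> (n30, d=2), (n39, d=2). [UNION drops 1 duplicate row(s)]
Iteration 3: edges from {n30,n39} -> (n30, d=3).
Iteration 4: no outgoing edges from {n30}; recursion stops.
d values: 0, 1, 1, 1, 2, 2, 3; the maximum is 3.

3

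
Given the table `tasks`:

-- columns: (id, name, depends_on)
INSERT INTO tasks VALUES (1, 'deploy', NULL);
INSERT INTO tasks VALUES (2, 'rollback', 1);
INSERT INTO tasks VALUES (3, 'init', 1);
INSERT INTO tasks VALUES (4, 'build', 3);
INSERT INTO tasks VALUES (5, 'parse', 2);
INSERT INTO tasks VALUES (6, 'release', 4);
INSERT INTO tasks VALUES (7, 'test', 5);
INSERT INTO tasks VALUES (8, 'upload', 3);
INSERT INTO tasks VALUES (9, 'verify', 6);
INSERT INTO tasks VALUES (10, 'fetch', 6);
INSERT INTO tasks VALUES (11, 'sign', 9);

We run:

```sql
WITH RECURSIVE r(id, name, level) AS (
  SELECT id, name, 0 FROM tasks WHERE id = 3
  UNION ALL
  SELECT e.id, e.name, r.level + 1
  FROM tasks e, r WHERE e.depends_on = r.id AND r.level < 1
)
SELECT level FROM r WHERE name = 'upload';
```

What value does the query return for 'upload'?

1

Base: id=3 (init) at level 0.
Iteration 1: rows with depends_on in {3} -> build (id 4, level 1), upload (id 8, level 1).
Iteration 2: level < 1 fails for all current rows; recursion stops.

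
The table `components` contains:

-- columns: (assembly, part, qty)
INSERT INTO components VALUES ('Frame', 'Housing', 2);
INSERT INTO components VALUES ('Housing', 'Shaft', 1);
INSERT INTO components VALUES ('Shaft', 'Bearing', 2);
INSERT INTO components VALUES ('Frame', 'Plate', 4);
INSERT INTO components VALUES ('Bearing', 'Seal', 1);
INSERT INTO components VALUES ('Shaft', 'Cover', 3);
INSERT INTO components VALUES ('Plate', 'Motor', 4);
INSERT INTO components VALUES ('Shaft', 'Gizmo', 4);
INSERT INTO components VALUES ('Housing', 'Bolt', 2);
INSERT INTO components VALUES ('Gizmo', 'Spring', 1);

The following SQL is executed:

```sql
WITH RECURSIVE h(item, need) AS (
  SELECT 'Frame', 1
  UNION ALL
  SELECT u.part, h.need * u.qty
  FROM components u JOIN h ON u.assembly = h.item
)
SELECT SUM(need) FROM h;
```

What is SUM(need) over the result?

Base: (Frame, need=1).
Iteration 1: components of {Frame} -> Housing = 1*2 = 2, Plate = 1*4 = 4.
Iteration 2: components of {Housing,Plate} -> Bolt = 2*2 = 4, Motor = 4*4 = 16, Shaft = 2*1 = 2.
Iteration 3: components of {Bolt,Motor,Shaft} -> Bearing = 2*2 = 4, Cover = 2*3 = 6, Gizmo = 2*4 = 8.
Iteration 4: components of {Bearing,Cover,Gizmo} -> Seal = 4*1 = 4, Spring = 8*1 = 8.
Iteration 5: no further components; recursion stops.
SUM(need) = 1 + 2 + 4 + 2 + 4 + 16 + 4 + 6 + 8 + 4 + 8 = 59.

59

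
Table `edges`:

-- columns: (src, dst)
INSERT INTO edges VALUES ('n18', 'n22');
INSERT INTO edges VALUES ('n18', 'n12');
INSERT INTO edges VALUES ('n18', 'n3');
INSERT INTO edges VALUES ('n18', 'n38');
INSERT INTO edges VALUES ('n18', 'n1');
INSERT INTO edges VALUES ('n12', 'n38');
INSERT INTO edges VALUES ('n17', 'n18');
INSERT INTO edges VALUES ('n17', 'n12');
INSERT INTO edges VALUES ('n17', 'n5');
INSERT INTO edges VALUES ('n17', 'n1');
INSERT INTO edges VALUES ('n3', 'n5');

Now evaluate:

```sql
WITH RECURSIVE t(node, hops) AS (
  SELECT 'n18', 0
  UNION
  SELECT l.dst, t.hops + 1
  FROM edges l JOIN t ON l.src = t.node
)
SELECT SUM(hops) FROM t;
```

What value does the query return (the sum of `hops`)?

Base: (n18, hops=0).
Iteration 1: edges from {n18} -> (n1, hops=1), (n12, hops=1), (n22, hops=1), (n3, hops=1), (n38, hops=1).
Iteration 2: edges from {n1,n12,n22,n3,n38} -> (n38, hops=2), (n5, hops=2).
Iteration 3: no outgoing edges from {n38,n5}; recursion stops.
SUM(hops) = 0 + 1 + 1 + 1 + 1 + 1 + 2 + 2 = 9.

9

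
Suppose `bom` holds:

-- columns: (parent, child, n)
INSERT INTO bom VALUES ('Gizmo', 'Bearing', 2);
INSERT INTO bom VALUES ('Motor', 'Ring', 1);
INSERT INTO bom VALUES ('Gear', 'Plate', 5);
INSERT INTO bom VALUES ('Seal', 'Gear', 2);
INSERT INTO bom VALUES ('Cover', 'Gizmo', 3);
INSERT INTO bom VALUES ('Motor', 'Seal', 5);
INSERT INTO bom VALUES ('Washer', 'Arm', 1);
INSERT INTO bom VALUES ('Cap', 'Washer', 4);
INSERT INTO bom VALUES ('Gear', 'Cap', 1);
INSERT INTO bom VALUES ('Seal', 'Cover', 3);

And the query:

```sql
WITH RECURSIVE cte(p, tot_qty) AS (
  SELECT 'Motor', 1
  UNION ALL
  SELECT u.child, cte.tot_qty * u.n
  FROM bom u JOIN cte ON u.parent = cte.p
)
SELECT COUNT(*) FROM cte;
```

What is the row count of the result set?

Base: (Motor, tot_qty=1).
Iteration 1: components of {Motor} -> Ring = 1*1 = 1, Seal = 1*5 = 5.
Iteration 2: components of {Ring,Seal} -> Cover = 5*3 = 15, Gear = 5*2 = 10.
Iteration 3: components of {Cover,Gear} -> Cap = 10*1 = 10, Gizmo = 15*3 = 45, Plate = 10*5 = 50.
Iteration 4: components of {Cap,Gizmo,Plate} -> Bearing = 45*2 = 90, Washer = 10*4 = 40.
Iteration 5: components of {Bearing,Washer} -> Arm = 40*1 = 40.
Iteration 6: no further components; recursion stops.
Total rows emitted: 11.

11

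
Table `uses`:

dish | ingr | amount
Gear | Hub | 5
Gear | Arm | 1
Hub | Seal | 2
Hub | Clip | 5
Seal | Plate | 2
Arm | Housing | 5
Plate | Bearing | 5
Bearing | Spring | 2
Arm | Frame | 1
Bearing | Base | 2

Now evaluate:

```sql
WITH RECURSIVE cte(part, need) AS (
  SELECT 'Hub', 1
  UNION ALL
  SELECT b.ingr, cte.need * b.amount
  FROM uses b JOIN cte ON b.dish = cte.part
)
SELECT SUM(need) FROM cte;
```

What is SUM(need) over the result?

112

Base: (Hub, need=1).
Iteration 1: components of {Hub} -> Clip = 1*5 = 5, Seal = 1*2 = 2.
Iteration 2: components of {Clip,Seal} -> Plate = 2*2 = 4.
Iteration 3: components of {Plate} -> Bearing = 4*5 = 20.
Iteration 4: components of {Bearing} -> Base = 20*2 = 40, Spring = 20*2 = 40.
Iteration 5: no further components; recursion stops.
SUM(need) = 1 + 2 + 5 + 4 + 20 + 40 + 40 = 112.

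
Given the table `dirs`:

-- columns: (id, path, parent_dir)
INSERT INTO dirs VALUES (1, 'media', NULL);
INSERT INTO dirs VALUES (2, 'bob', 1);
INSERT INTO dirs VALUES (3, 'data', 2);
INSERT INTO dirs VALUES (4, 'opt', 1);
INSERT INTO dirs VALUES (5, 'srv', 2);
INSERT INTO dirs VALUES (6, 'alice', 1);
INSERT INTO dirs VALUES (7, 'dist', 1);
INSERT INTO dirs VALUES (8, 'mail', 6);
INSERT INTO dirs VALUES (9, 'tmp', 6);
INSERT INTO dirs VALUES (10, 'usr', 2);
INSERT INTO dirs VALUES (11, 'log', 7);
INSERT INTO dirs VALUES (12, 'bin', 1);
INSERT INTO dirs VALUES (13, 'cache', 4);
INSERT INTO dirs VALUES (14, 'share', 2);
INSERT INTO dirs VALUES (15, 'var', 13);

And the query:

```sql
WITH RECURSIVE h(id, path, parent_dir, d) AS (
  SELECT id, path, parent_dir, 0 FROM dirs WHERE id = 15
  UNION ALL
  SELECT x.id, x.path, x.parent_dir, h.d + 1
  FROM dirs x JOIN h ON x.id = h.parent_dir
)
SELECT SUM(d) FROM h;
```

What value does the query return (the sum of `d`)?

Base: id=15 (var), parent_dir=13, d 0.
Iteration 1: join on id=13 -> cache (id 13, parent_dir=4, d 1).
Iteration 2: join on id=4 -> opt (id 4, parent_dir=1, d 2).
Iteration 3: join on id=1 -> media (id 1, parent_dir=NULL, d 3).
Iteration 4: parent_dir is NULL; no match; recursion stops.
SUM(d) = 0 + 1 + 2 + 3 = 6.

6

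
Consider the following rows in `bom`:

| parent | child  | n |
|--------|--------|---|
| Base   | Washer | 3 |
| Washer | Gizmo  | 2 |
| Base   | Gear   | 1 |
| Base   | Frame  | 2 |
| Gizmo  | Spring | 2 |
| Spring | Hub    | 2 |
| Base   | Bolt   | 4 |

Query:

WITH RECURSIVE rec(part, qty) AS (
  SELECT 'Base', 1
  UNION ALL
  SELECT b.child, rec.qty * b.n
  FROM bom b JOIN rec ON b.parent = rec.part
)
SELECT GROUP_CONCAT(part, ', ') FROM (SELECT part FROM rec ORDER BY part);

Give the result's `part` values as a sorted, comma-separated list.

Base: (Base, qty=1).
Iteration 1: components of {Base} -> Bolt = 1*4 = 4, Frame = 1*2 = 2, Gear = 1*1 = 1, Washer = 1*3 = 3.
Iteration 2: components of {Bolt,Frame,Gear,Washer} -> Gizmo = 3*2 = 6.
Iteration 3: components of {Gizmo} -> Spring = 6*2 = 12.
Iteration 4: components of {Spring} -> Hub = 12*2 = 24.
Iteration 5: no further components; recursion stops.

Base, Bolt, Frame, Gear, Gizmo, Hub, Spring, Washer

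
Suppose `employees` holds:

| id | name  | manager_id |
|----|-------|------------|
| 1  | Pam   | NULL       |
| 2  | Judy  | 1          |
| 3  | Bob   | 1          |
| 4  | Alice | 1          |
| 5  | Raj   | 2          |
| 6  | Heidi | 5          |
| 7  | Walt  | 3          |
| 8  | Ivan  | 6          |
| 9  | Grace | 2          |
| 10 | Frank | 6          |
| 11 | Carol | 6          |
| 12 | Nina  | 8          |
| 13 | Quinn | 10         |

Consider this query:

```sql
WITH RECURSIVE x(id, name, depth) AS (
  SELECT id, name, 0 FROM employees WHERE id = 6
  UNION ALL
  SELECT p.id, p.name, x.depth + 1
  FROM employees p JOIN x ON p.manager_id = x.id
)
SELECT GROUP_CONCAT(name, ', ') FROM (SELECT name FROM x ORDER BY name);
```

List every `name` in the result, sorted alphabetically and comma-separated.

Base: id=6 (Heidi) at depth 0.
Iteration 1: rows with manager_id in {6} -> Ivan (id 8, depth 1), Frank (id 10, depth 1), Carol (id 11, depth 1).
Iteration 2: rows with manager_id in {8,10,11} -> Nina (id 12, depth 2), Quinn (id 13, depth 2).
Iteration 3: no rows with manager_id in {12,13}; recursion stops.

Carol, Frank, Heidi, Ivan, Nina, Quinn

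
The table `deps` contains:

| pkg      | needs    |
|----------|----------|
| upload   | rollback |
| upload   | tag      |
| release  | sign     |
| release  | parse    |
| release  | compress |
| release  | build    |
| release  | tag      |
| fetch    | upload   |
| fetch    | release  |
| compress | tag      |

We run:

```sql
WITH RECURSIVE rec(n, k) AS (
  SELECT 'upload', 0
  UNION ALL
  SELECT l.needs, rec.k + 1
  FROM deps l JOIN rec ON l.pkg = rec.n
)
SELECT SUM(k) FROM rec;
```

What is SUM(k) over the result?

Base: (upload, k=0).
Iteration 1: edges from {upload} -> (rollback, k=1), (tag, k=1).
Iteration 2: no outgoing edges from {rollback,tag}; recursion stops.
SUM(k) = 0 + 1 + 1 = 2.

2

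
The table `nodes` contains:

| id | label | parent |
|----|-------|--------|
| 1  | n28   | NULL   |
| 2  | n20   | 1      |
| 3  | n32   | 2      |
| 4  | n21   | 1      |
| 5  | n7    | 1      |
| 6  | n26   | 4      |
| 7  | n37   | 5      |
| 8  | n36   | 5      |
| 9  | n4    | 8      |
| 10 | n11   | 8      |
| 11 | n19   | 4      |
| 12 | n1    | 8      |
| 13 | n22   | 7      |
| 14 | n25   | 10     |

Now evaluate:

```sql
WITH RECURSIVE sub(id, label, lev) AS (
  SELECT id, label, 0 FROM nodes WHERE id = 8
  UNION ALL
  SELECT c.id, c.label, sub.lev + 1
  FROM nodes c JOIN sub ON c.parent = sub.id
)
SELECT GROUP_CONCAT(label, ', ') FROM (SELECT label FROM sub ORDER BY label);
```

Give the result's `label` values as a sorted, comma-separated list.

n1, n11, n25, n36, n4

Base: id=8 (n36) at lev 0.
Iteration 1: rows with parent in {8} -> n4 (id 9, lev 1), n11 (id 10, lev 1), n1 (id 12, lev 1).
Iteration 2: rows with parent in {9,10,12} -> n25 (id 14, lev 2).
Iteration 3: no rows with parent in {14}; recursion stops.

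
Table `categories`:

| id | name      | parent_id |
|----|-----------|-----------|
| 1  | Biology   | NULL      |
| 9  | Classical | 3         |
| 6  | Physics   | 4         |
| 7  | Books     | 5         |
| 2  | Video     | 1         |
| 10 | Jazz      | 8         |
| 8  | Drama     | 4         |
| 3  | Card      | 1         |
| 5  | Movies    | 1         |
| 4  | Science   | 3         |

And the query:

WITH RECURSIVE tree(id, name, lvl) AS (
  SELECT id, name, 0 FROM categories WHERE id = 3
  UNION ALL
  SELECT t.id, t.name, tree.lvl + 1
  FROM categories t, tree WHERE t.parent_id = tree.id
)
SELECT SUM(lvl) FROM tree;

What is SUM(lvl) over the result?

9

Base: id=3 (Card) at lvl 0.
Iteration 1: rows with parent_id in {3} -> Science (id 4, lvl 1), Classical (id 9, lvl 1).
Iteration 2: rows with parent_id in {4,9} -> Physics (id 6, lvl 2), Drama (id 8, lvl 2).
Iteration 3: rows with parent_id in {6,8} -> Jazz (id 10, lvl 3).
Iteration 4: no rows with parent_id in {10}; recursion stops.
SUM(lvl) = 0 + 1 + 1 + 2 + 2 + 3 = 9.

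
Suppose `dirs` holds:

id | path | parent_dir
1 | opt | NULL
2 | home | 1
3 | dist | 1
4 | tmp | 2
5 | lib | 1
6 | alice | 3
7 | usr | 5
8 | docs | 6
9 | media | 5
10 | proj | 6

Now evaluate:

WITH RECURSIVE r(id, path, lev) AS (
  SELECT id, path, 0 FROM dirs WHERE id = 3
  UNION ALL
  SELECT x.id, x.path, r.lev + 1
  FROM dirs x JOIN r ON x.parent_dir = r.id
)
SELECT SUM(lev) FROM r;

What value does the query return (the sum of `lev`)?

5

Base: id=3 (dist) at lev 0.
Iteration 1: rows with parent_dir in {3} -> alice (id 6, lev 1).
Iteration 2: rows with parent_dir in {6} -> docs (id 8, lev 2), proj (id 10, lev 2).
Iteration 3: no rows with parent_dir in {8,10}; recursion stops.
SUM(lev) = 0 + 1 + 2 + 2 = 5.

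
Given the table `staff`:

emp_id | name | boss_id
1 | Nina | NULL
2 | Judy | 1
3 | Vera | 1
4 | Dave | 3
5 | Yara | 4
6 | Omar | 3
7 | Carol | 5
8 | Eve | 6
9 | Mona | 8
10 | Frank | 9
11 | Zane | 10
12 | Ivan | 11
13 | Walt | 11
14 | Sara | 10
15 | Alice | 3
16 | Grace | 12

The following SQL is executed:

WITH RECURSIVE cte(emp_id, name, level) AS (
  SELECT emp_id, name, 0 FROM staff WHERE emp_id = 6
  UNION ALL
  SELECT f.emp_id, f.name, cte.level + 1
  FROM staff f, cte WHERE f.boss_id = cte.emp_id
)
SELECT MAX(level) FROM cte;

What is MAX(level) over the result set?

Base: emp_id=6 (Omar) at level 0.
Iteration 1: rows with boss_id in {6} -> Eve (id 8, level 1).
Iteration 2: rows with boss_id in {8} -> Mona (id 9, level 2).
Iteration 3: rows with boss_id in {9} -> Frank (id 10, level 3).
Iteration 4: rows with boss_id in {10} -> Zane (id 11, level 4), Sara (id 14, level 4).
Iteration 5: rows with boss_id in {11,14} -> Ivan (id 12, level 5), Walt (id 13, level 5).
Iteration 6: rows with boss_id in {12,13} -> Grace (id 16, level 6).
Iteration 7: no rows with boss_id in {16}; recursion stops.
level values: 0, 1, 2, 3, 4, 4, 5, 5, 6; the maximum is 6.

6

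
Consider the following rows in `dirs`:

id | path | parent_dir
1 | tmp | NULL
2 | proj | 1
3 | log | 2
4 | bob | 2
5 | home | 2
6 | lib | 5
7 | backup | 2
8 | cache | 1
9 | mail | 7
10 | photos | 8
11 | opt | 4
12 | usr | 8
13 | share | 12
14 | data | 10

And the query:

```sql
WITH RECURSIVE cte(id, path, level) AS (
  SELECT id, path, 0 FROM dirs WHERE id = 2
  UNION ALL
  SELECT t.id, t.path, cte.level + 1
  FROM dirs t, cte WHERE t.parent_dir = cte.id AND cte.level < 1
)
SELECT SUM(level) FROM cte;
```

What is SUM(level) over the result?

Base: id=2 (proj) at level 0.
Iteration 1: rows with parent_dir in {2} -> log (id 3, level 1), bob (id 4, level 1), home (id 5, level 1), backup (id 7, level 1).
Iteration 2: level < 1 fails for all current rows; recursion stops.
SUM(level) = 0 + 1 + 1 + 1 + 1 = 4.

4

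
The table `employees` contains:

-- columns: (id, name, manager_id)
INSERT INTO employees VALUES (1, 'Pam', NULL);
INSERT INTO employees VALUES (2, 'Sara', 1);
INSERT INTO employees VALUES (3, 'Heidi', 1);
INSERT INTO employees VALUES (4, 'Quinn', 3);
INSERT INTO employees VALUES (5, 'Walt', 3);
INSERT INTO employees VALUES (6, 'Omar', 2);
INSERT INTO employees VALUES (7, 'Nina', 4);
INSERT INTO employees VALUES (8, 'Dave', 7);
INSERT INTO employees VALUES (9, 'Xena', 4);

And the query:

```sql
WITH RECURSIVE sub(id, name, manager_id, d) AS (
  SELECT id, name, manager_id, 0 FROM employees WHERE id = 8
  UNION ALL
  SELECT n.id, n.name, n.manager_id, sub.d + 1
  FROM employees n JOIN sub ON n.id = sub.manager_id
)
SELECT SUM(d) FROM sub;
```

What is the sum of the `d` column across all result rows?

Base: id=8 (Dave), manager_id=7, d 0.
Iteration 1: join on id=7 -> Nina (id 7, manager_id=4, d 1).
Iteration 2: join on id=4 -> Quinn (id 4, manager_id=3, d 2).
Iteration 3: join on id=3 -> Heidi (id 3, manager_id=1, d 3).
Iteration 4: join on id=1 -> Pam (id 1, manager_id=NULL, d 4).
Iteration 5: manager_id is NULL; no match; recursion stops.
SUM(d) = 0 + 1 + 2 + 3 + 4 = 10.

10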